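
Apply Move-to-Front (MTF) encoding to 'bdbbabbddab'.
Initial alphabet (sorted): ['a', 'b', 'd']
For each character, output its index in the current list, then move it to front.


MTF encoding:
'b': index 1 in ['a', 'b', 'd'] -> ['b', 'a', 'd']
'd': index 2 in ['b', 'a', 'd'] -> ['d', 'b', 'a']
'b': index 1 in ['d', 'b', 'a'] -> ['b', 'd', 'a']
'b': index 0 in ['b', 'd', 'a'] -> ['b', 'd', 'a']
'a': index 2 in ['b', 'd', 'a'] -> ['a', 'b', 'd']
'b': index 1 in ['a', 'b', 'd'] -> ['b', 'a', 'd']
'b': index 0 in ['b', 'a', 'd'] -> ['b', 'a', 'd']
'd': index 2 in ['b', 'a', 'd'] -> ['d', 'b', 'a']
'd': index 0 in ['d', 'b', 'a'] -> ['d', 'b', 'a']
'a': index 2 in ['d', 'b', 'a'] -> ['a', 'd', 'b']
'b': index 2 in ['a', 'd', 'b'] -> ['b', 'a', 'd']


Output: [1, 2, 1, 0, 2, 1, 0, 2, 0, 2, 2]


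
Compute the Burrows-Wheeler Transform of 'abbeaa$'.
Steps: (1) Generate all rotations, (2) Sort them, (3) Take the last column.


Rotations (sorted):
  0: $abbeaa -> last char: a
  1: a$abbea -> last char: a
  2: aa$abbe -> last char: e
  3: abbeaa$ -> last char: $
  4: bbeaa$a -> last char: a
  5: beaa$ab -> last char: b
  6: eaa$abb -> last char: b


BWT = aae$abb


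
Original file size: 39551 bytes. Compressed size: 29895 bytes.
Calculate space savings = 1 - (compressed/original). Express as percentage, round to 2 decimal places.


ratio = compressed/original = 29895/39551 = 0.75586
savings = 1 - ratio = 1 - 0.75586 = 0.24414
as a percentage: 0.24414 * 100 = 24.41%

Space savings = 1 - 29895/39551 = 24.41%


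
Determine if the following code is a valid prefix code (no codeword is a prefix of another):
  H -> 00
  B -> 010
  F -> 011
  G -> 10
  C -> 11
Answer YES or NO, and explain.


Checking each pair (does one codeword prefix another?):
  H='00' vs B='010': no prefix
  H='00' vs F='011': no prefix
  H='00' vs G='10': no prefix
  H='00' vs C='11': no prefix
  B='010' vs H='00': no prefix
  B='010' vs F='011': no prefix
  B='010' vs G='10': no prefix
  B='010' vs C='11': no prefix
  F='011' vs H='00': no prefix
  F='011' vs B='010': no prefix
  F='011' vs G='10': no prefix
  F='011' vs C='11': no prefix
  G='10' vs H='00': no prefix
  G='10' vs B='010': no prefix
  G='10' vs F='011': no prefix
  G='10' vs C='11': no prefix
  C='11' vs H='00': no prefix
  C='11' vs B='010': no prefix
  C='11' vs F='011': no prefix
  C='11' vs G='10': no prefix
No violation found over all pairs.

YES -- this is a valid prefix code. No codeword is a prefix of any other codeword.


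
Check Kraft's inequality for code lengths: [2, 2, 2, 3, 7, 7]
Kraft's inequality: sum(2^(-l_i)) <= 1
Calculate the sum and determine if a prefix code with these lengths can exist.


Sum = 2^(-2) + 2^(-2) + 2^(-2) + 2^(-3) + 2^(-7) + 2^(-7)
    = 0.25 + 0.25 + 0.25 + 0.125 + 0.0078125 + 0.0078125
    = 114/128 = 0.890625
Since 0.890625 <= 1, Kraft's inequality IS satisfied.
A prefix code with these lengths CAN exist.

Kraft sum = 0.890625. Satisfied.


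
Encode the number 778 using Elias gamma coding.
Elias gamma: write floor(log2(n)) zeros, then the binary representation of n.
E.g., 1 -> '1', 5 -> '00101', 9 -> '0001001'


num_bits = floor(log2(778)) + 1 = 10
leading_zeros = num_bits - 1 = 9
binary(778) = 1100001010

Elias gamma(778) = '000000000' + '1100001010' = 0000000001100001010 (19 bits)


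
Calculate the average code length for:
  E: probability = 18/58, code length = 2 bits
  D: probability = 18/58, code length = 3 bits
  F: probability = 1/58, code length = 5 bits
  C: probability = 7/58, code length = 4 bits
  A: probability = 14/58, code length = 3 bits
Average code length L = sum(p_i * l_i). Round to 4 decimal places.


Weighted contributions p_i * l_i:
  E: (18/58) * 2 = 36/58
  D: (18/58) * 3 = 54/58
  F: (1/58) * 5 = 5/58
  C: (7/58) * 4 = 28/58
  A: (14/58) * 3 = 42/58
Sum = (36 + 54 + 5 + 28 + 42)/58 = 165/58

L = 165/58 = 2.8448 bits/symbol


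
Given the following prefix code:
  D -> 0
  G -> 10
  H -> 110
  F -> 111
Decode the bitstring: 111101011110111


Decoding step by step:
Bits 111 -> F
Bits 10 -> G
Bits 10 -> G
Bits 111 -> F
Bits 10 -> G
Bits 111 -> F


Decoded message: FGGFGF


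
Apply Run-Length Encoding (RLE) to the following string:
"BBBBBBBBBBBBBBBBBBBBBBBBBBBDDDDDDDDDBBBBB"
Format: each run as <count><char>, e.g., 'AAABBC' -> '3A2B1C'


Scanning runs left to right:
  i=0: run of 'B' x 27 -> '27B'
  i=27: run of 'D' x 9 -> '9D'
  i=36: run of 'B' x 5 -> '5B'

RLE = 27B9D5B


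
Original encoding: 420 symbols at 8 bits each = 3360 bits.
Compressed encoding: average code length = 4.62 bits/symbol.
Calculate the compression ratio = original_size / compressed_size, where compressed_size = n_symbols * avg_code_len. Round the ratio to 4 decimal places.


original_size = n_symbols * orig_bits = 420 * 8 = 3360 bits
compressed_size = n_symbols * avg_code_len = 420 * 4.62 = 1940.4 bits
ratio = original_size / compressed_size = 3360 / 1940.4 = 1.7316

Compression ratio = 1.7316


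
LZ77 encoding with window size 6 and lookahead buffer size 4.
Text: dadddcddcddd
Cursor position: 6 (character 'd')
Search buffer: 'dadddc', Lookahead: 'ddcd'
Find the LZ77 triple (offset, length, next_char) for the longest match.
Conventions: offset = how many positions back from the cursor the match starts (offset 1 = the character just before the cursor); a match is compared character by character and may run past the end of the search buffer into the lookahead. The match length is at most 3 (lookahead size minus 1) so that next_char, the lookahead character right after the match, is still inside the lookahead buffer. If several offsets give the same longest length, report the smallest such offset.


Try each offset into the search buffer:
  offset=1 (pos 5, char 'c'): match length 0
  offset=2 (pos 4, char 'd'): match length 1
  offset=3 (pos 3, char 'd'): match length 3
  offset=4 (pos 2, char 'd'): match length 2
  offset=5 (pos 1, char 'a'): match length 0
  offset=6 (pos 0, char 'd'): match length 1
Longest match has length 3 at offset 3.
next_char = character at position 6 + 3 = 9 -> 'd'

Best match: offset=3, length=3 (matching 'ddc' starting at position 3)
LZ77 triple: (3, 3, 'd')


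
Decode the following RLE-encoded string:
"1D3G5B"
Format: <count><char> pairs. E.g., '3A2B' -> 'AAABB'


Expanding each <count><char> pair:
  1D -> 'D'
  3G -> 'GGG'
  5B -> 'BBBBB'

Decoded = DGGGBBBBB


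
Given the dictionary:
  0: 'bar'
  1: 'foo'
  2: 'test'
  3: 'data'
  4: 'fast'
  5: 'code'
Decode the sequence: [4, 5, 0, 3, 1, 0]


Look up each index in the dictionary:
  4 -> 'fast'
  5 -> 'code'
  0 -> 'bar'
  3 -> 'data'
  1 -> 'foo'
  0 -> 'bar'

Decoded: "fast code bar data foo bar"


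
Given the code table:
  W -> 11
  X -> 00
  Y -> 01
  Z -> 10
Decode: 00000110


Decoding:
00 -> X
00 -> X
01 -> Y
10 -> Z


Result: XXYZ


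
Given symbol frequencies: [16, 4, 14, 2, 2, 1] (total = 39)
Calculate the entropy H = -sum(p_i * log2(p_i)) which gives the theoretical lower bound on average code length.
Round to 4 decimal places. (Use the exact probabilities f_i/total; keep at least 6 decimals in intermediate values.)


Per-symbol terms -p_i * log2(p_i) with p_i = f_i/39:
  p = 16/39 = 0.410256: log2(p) = -1.285402, -p*log2(p) = 0.527345
  p = 4/39 = 0.102564: log2(p) = -3.285402, -p*log2(p) = 0.336964
  p = 14/39 = 0.358974: log2(p) = -1.478047, -p*log2(p) = 0.530581
  p = 2/39 = 0.051282: log2(p) = -4.285402, -p*log2(p) = 0.219764
  p = 2/39 = 0.051282: log2(p) = -4.285402, -p*log2(p) = 0.219764
  p = 1/39 = 0.025641: log2(p) = -5.285402, -p*log2(p) = 0.135523
H = 0.527345 + 0.336964 + 0.530581 + 0.219764 + 0.219764 + 0.135523 = 1.969941

H = 1.9699 bits/symbol


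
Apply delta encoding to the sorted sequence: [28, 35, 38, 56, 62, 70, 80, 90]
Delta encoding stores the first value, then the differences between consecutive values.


First value: 28
Deltas:
  35 - 28 = 7
  38 - 35 = 3
  56 - 38 = 18
  62 - 56 = 6
  70 - 62 = 8
  80 - 70 = 10
  90 - 80 = 10


Delta encoded: [28, 7, 3, 18, 6, 8, 10, 10]


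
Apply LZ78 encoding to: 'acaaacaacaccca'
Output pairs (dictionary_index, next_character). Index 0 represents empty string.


LZ78 encoding steps:
Dictionary: {0: ''}
Step 1: w='' (idx 0), next='a' -> output (0, 'a'), add 'a' as idx 1
Step 2: w='' (idx 0), next='c' -> output (0, 'c'), add 'c' as idx 2
Step 3: w='a' (idx 1), next='a' -> output (1, 'a'), add 'aa' as idx 3
Step 4: w='a' (idx 1), next='c' -> output (1, 'c'), add 'ac' as idx 4
Step 5: w='aa' (idx 3), next='c' -> output (3, 'c'), add 'aac' as idx 5
Step 6: w='ac' (idx 4), next='c' -> output (4, 'c'), add 'acc' as idx 6
Step 7: w='c' (idx 2), next='a' -> output (2, 'a'), add 'ca' as idx 7


Encoded: [(0, 'a'), (0, 'c'), (1, 'a'), (1, 'c'), (3, 'c'), (4, 'c'), (2, 'a')]


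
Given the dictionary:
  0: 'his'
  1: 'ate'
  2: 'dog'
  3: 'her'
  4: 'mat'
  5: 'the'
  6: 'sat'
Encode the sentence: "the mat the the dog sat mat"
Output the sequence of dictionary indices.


Look up each word in the dictionary:
  'the' -> 5
  'mat' -> 4
  'the' -> 5
  'the' -> 5
  'dog' -> 2
  'sat' -> 6
  'mat' -> 4

Encoded: [5, 4, 5, 5, 2, 6, 4]


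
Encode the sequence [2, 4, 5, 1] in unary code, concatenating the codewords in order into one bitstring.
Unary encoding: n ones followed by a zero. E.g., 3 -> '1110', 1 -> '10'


Encode each number as n ones followed by a terminating 0:
  2 -> 110 (3 bits)
  4 -> 11110 (5 bits)
  5 -> 111110 (6 bits)
  1 -> 10 (2 bits)
Total length = 3 + 5 + 6 + 2 = 16 bits.

Unary([2, 4, 5, 1]) = 1101111011111010 (16 bits)


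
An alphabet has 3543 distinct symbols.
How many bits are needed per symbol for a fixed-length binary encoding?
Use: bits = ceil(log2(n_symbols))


log2(3543) = 11.7908
Bracket: 2^11 = 2048 < 3543 <= 2^12 = 4096
So ceil(log2(3543)) = 12

bits = ceil(log2(3543)) = ceil(11.7908) = 12 bits


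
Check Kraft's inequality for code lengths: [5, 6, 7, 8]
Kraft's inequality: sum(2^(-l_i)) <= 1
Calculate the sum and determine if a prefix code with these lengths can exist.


Sum = 2^(-5) + 2^(-6) + 2^(-7) + 2^(-8)
    = 0.03125 + 0.015625 + 0.0078125 + 0.00390625
    = 15/256 = 0.05859375
Since 0.05859375 <= 1, Kraft's inequality IS satisfied.
A prefix code with these lengths CAN exist.

Kraft sum = 0.05859375. Satisfied.


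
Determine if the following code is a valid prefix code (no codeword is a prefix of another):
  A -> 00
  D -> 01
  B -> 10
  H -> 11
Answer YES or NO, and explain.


Checking each pair (does one codeword prefix another?):
  A='00' vs D='01': no prefix
  A='00' vs B='10': no prefix
  A='00' vs H='11': no prefix
  D='01' vs A='00': no prefix
  D='01' vs B='10': no prefix
  D='01' vs H='11': no prefix
  B='10' vs A='00': no prefix
  B='10' vs D='01': no prefix
  B='10' vs H='11': no prefix
  H='11' vs A='00': no prefix
  H='11' vs D='01': no prefix
  H='11' vs B='10': no prefix
No violation found over all pairs.

YES -- this is a valid prefix code. No codeword is a prefix of any other codeword.


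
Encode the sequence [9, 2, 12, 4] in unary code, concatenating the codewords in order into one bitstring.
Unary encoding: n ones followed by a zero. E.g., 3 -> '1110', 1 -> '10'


Encode each number as n ones followed by a terminating 0:
  9 -> 1111111110 (10 bits)
  2 -> 110 (3 bits)
  12 -> 1111111111110 (13 bits)
  4 -> 11110 (5 bits)
Total length = 10 + 3 + 13 + 5 = 31 bits.

Unary([9, 2, 12, 4]) = 1111111110110111111111111011110 (31 bits)


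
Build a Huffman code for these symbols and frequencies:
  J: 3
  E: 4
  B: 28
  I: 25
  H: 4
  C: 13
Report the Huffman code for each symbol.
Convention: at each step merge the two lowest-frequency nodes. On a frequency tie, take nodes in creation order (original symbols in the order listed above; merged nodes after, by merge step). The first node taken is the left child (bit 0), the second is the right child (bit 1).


Huffman tree construction:
Step 1: Merge J(3) + E(4) = 7
Step 2: Merge H(4) + (J+E)(7) = 11
Step 3: Merge (H+(J+E))(11) + C(13) = 24
Step 4: Merge ((H+(J+E))+C)(24) + I(25) = 49
Step 5: Merge B(28) + (((H+(J+E))+C)+I)(49) = 77
Read each symbol's code off the tree from the root (left child = 0, right child = 1).

Codes:
  J: 10010 (length 5)
  E: 10011 (length 5)
  B: 0 (length 1)
  I: 11 (length 2)
  H: 1000 (length 4)
  C: 101 (length 3)
Average code length: 168/77 = 2.1818 bits/symbol


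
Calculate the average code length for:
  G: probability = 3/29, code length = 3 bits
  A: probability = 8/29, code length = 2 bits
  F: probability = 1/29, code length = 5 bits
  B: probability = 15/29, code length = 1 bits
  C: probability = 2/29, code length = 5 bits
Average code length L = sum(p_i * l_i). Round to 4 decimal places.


Weighted contributions p_i * l_i:
  G: (3/29) * 3 = 9/29
  A: (8/29) * 2 = 16/29
  F: (1/29) * 5 = 5/29
  B: (15/29) * 1 = 15/29
  C: (2/29) * 5 = 10/29
Sum = (9 + 16 + 5 + 15 + 10)/29 = 55/29

L = 55/29 = 1.8966 bits/symbol


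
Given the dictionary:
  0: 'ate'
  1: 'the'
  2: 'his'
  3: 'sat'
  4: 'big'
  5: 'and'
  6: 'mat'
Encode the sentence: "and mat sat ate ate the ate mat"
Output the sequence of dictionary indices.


Look up each word in the dictionary:
  'and' -> 5
  'mat' -> 6
  'sat' -> 3
  'ate' -> 0
  'ate' -> 0
  'the' -> 1
  'ate' -> 0
  'mat' -> 6

Encoded: [5, 6, 3, 0, 0, 1, 0, 6]


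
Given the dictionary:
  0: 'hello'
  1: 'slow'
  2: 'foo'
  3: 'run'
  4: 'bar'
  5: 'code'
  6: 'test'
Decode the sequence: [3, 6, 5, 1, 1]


Look up each index in the dictionary:
  3 -> 'run'
  6 -> 'test'
  5 -> 'code'
  1 -> 'slow'
  1 -> 'slow'

Decoded: "run test code slow slow"


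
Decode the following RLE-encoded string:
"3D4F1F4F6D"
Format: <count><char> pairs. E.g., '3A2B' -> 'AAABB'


Expanding each <count><char> pair:
  3D -> 'DDD'
  4F -> 'FFFF'
  1F -> 'F'
  4F -> 'FFFF'
  6D -> 'DDDDDD'

Decoded = DDDFFFFFFFFFDDDDDD


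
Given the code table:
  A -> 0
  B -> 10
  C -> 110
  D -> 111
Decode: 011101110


Decoding:
0 -> A
111 -> D
0 -> A
111 -> D
0 -> A


Result: ADADA


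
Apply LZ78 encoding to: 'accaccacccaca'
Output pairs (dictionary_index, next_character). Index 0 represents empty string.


LZ78 encoding steps:
Dictionary: {0: ''}
Step 1: w='' (idx 0), next='a' -> output (0, 'a'), add 'a' as idx 1
Step 2: w='' (idx 0), next='c' -> output (0, 'c'), add 'c' as idx 2
Step 3: w='c' (idx 2), next='a' -> output (2, 'a'), add 'ca' as idx 3
Step 4: w='c' (idx 2), next='c' -> output (2, 'c'), add 'cc' as idx 4
Step 5: w='a' (idx 1), next='c' -> output (1, 'c'), add 'ac' as idx 5
Step 6: w='cc' (idx 4), next='a' -> output (4, 'a'), add 'cca' as idx 6
Step 7: w='ca' (idx 3), end of input -> output (3, '')


Encoded: [(0, 'a'), (0, 'c'), (2, 'a'), (2, 'c'), (1, 'c'), (4, 'a'), (3, '')]


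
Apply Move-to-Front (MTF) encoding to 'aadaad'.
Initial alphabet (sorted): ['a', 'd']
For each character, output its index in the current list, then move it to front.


MTF encoding:
'a': index 0 in ['a', 'd'] -> ['a', 'd']
'a': index 0 in ['a', 'd'] -> ['a', 'd']
'd': index 1 in ['a', 'd'] -> ['d', 'a']
'a': index 1 in ['d', 'a'] -> ['a', 'd']
'a': index 0 in ['a', 'd'] -> ['a', 'd']
'd': index 1 in ['a', 'd'] -> ['d', 'a']


Output: [0, 0, 1, 1, 0, 1]


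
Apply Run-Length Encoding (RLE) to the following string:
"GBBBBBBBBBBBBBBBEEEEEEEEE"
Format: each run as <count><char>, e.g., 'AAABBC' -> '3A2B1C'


Scanning runs left to right:
  i=0: run of 'G' x 1 -> '1G'
  i=1: run of 'B' x 15 -> '15B'
  i=16: run of 'E' x 9 -> '9E'

RLE = 1G15B9E


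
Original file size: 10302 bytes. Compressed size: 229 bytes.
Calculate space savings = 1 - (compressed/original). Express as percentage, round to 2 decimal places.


ratio = compressed/original = 229/10302 = 0.022229
savings = 1 - ratio = 1 - 0.022229 = 0.977771
as a percentage: 0.977771 * 100 = 97.78%

Space savings = 1 - 229/10302 = 97.78%


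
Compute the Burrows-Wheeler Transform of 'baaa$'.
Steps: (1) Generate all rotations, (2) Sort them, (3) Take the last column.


Rotations (sorted):
  0: $baaa -> last char: a
  1: a$baa -> last char: a
  2: aa$ba -> last char: a
  3: aaa$b -> last char: b
  4: baaa$ -> last char: $


BWT = aaab$


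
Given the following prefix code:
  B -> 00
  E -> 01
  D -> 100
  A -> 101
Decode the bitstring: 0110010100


Decoding step by step:
Bits 01 -> E
Bits 100 -> D
Bits 101 -> A
Bits 00 -> B


Decoded message: EDAB


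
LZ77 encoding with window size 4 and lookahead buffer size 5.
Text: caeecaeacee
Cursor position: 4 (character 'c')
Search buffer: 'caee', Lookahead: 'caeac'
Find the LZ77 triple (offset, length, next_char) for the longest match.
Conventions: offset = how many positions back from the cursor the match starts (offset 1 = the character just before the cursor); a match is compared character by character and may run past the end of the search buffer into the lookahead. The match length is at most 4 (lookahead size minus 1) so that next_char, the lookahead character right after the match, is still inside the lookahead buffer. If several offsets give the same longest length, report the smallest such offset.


Try each offset into the search buffer:
  offset=1 (pos 3, char 'e'): match length 0
  offset=2 (pos 2, char 'e'): match length 0
  offset=3 (pos 1, char 'a'): match length 0
  offset=4 (pos 0, char 'c'): match length 3
Longest match has length 3 at offset 4.
next_char = character at position 4 + 3 = 7 -> 'a'

Best match: offset=4, length=3 (matching 'cae' starting at position 0)
LZ77 triple: (4, 3, 'a')


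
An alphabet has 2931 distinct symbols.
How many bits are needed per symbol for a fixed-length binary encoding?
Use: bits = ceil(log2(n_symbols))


log2(2931) = 11.5172
Bracket: 2^11 = 2048 < 2931 <= 2^12 = 4096
So ceil(log2(2931)) = 12

bits = ceil(log2(2931)) = ceil(11.5172) = 12 bits


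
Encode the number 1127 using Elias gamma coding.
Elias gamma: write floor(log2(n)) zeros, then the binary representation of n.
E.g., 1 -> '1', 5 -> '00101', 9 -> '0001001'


num_bits = floor(log2(1127)) + 1 = 11
leading_zeros = num_bits - 1 = 10
binary(1127) = 10001100111

Elias gamma(1127) = '0000000000' + '10001100111' = 000000000010001100111 (21 bits)


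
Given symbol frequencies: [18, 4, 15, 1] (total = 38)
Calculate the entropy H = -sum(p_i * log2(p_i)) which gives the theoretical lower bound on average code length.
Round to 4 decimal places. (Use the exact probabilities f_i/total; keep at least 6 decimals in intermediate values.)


Per-symbol terms -p_i * log2(p_i) with p_i = f_i/38:
  p = 18/38 = 0.473684: log2(p) = -1.078003, -p*log2(p) = 0.510633
  p = 4/38 = 0.105263: log2(p) = -3.247928, -p*log2(p) = 0.341887
  p = 15/38 = 0.394737: log2(p) = -1.341037, -p*log2(p) = 0.529357
  p = 1/38 = 0.026316: log2(p) = -5.247928, -p*log2(p) = 0.138103
H = 0.510633 + 0.341887 + 0.529357 + 0.138103 = 1.519980

H = 1.52 bits/symbol


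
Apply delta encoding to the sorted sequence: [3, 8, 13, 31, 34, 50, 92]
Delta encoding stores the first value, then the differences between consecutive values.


First value: 3
Deltas:
  8 - 3 = 5
  13 - 8 = 5
  31 - 13 = 18
  34 - 31 = 3
  50 - 34 = 16
  92 - 50 = 42


Delta encoded: [3, 5, 5, 18, 3, 16, 42]


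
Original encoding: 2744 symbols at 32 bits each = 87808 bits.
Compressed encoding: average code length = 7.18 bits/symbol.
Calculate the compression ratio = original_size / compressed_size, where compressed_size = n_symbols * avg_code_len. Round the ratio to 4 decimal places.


original_size = n_symbols * orig_bits = 2744 * 32 = 87808 bits
compressed_size = n_symbols * avg_code_len = 2744 * 7.18 = 19701.92 bits
ratio = original_size / compressed_size = 87808 / 19701.92 = 4.4568

Compression ratio = 4.4568


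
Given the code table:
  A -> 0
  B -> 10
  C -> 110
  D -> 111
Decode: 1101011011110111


Decoding:
110 -> C
10 -> B
110 -> C
111 -> D
10 -> B
111 -> D


Result: CBCDBD


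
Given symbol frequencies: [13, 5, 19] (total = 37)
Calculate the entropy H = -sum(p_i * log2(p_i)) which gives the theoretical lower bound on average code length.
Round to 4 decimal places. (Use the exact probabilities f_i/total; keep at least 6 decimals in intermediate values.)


Per-symbol terms -p_i * log2(p_i) with p_i = f_i/37:
  p = 13/37 = 0.351351: log2(p) = -1.509014, -p*log2(p) = 0.530194
  p = 5/37 = 0.135135: log2(p) = -2.887525, -p*log2(p) = 0.390206
  p = 19/37 = 0.513514: log2(p) = -0.961526, -p*log2(p) = 0.493757
H = 0.530194 + 0.390206 + 0.493757 = 1.414157

H = 1.4142 bits/symbol


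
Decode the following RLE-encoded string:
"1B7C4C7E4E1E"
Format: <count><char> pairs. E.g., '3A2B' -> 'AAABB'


Expanding each <count><char> pair:
  1B -> 'B'
  7C -> 'CCCCCCC'
  4C -> 'CCCC'
  7E -> 'EEEEEEE'
  4E -> 'EEEE'
  1E -> 'E'

Decoded = BCCCCCCCCCCCEEEEEEEEEEEE


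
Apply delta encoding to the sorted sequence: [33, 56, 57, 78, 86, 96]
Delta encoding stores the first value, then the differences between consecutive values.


First value: 33
Deltas:
  56 - 33 = 23
  57 - 56 = 1
  78 - 57 = 21
  86 - 78 = 8
  96 - 86 = 10


Delta encoded: [33, 23, 1, 21, 8, 10]


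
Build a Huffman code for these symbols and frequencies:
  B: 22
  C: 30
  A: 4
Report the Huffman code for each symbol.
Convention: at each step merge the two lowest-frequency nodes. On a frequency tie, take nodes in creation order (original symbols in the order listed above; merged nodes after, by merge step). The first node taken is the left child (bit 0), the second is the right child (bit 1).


Huffman tree construction:
Step 1: Merge A(4) + B(22) = 26
Step 2: Merge (A+B)(26) + C(30) = 56
Read each symbol's code off the tree from the root (left child = 0, right child = 1).

Codes:
  B: 01 (length 2)
  C: 1 (length 1)
  A: 00 (length 2)
Average code length: 82/56 = 1.4643 bits/symbol


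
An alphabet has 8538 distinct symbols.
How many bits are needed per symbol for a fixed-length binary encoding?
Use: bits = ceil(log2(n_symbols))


log2(8538) = 13.0597
Bracket: 2^13 = 8192 < 8538 <= 2^14 = 16384
So ceil(log2(8538)) = 14

bits = ceil(log2(8538)) = ceil(13.0597) = 14 bits


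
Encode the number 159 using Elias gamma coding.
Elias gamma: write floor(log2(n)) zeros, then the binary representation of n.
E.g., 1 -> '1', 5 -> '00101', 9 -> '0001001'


num_bits = floor(log2(159)) + 1 = 8
leading_zeros = num_bits - 1 = 7
binary(159) = 10011111

Elias gamma(159) = '0000000' + '10011111' = 000000010011111 (15 bits)


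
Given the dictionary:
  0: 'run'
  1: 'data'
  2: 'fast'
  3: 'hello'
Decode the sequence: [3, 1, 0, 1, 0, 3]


Look up each index in the dictionary:
  3 -> 'hello'
  1 -> 'data'
  0 -> 'run'
  1 -> 'data'
  0 -> 'run'
  3 -> 'hello'

Decoded: "hello data run data run hello"


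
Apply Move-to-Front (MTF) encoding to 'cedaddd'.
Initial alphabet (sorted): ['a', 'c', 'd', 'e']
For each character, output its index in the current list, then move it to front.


MTF encoding:
'c': index 1 in ['a', 'c', 'd', 'e'] -> ['c', 'a', 'd', 'e']
'e': index 3 in ['c', 'a', 'd', 'e'] -> ['e', 'c', 'a', 'd']
'd': index 3 in ['e', 'c', 'a', 'd'] -> ['d', 'e', 'c', 'a']
'a': index 3 in ['d', 'e', 'c', 'a'] -> ['a', 'd', 'e', 'c']
'd': index 1 in ['a', 'd', 'e', 'c'] -> ['d', 'a', 'e', 'c']
'd': index 0 in ['d', 'a', 'e', 'c'] -> ['d', 'a', 'e', 'c']
'd': index 0 in ['d', 'a', 'e', 'c'] -> ['d', 'a', 'e', 'c']


Output: [1, 3, 3, 3, 1, 0, 0]


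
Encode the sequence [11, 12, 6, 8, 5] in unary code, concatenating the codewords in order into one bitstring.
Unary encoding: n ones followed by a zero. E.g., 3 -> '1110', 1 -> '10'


Encode each number as n ones followed by a terminating 0:
  11 -> 111111111110 (12 bits)
  12 -> 1111111111110 (13 bits)
  6 -> 1111110 (7 bits)
  8 -> 111111110 (9 bits)
  5 -> 111110 (6 bits)
Total length = 12 + 13 + 7 + 9 + 6 = 47 bits.

Unary([11, 12, 6, 8, 5]) = 11111111111011111111111101111110111111110111110 (47 bits)


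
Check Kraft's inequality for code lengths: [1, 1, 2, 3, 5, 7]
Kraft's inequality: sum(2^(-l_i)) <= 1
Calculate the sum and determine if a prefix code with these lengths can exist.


Sum = 2^(-1) + 2^(-1) + 2^(-2) + 2^(-3) + 2^(-5) + 2^(-7)
    = 0.5 + 0.5 + 0.25 + 0.125 + 0.03125 + 0.0078125
    = 181/128 = 1.4140625
Since 1.4140625 > 1, Kraft's inequality is NOT satisfied.
A prefix code with these lengths CANNOT exist.

Kraft sum = 1.4140625. Not satisfied.


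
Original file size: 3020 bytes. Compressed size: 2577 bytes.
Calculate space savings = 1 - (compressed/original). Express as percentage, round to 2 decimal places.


ratio = compressed/original = 2577/3020 = 0.853311
savings = 1 - ratio = 1 - 0.853311 = 0.146689
as a percentage: 0.146689 * 100 = 14.67%

Space savings = 1 - 2577/3020 = 14.67%


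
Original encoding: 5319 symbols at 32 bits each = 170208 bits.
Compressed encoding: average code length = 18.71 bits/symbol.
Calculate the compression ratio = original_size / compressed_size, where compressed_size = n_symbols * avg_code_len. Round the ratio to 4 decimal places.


original_size = n_symbols * orig_bits = 5319 * 32 = 170208 bits
compressed_size = n_symbols * avg_code_len = 5319 * 18.71 = 99518.49 bits
ratio = original_size / compressed_size = 170208 / 99518.49 = 1.7103

Compression ratio = 1.7103


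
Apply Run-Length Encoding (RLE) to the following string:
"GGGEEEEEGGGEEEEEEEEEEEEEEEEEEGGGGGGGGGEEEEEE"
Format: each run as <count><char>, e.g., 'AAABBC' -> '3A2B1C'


Scanning runs left to right:
  i=0: run of 'G' x 3 -> '3G'
  i=3: run of 'E' x 5 -> '5E'
  i=8: run of 'G' x 3 -> '3G'
  i=11: run of 'E' x 18 -> '18E'
  i=29: run of 'G' x 9 -> '9G'
  i=38: run of 'E' x 6 -> '6E'

RLE = 3G5E3G18E9G6E


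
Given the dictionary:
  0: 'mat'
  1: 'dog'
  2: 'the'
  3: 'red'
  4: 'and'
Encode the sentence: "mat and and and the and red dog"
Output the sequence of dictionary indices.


Look up each word in the dictionary:
  'mat' -> 0
  'and' -> 4
  'and' -> 4
  'and' -> 4
  'the' -> 2
  'and' -> 4
  'red' -> 3
  'dog' -> 1

Encoded: [0, 4, 4, 4, 2, 4, 3, 1]


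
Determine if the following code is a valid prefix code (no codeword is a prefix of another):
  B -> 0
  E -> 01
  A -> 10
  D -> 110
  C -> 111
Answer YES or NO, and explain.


Checking each pair (does one codeword prefix another?):
  B='0' vs E='01': prefix -- VIOLATION

NO -- this is NOT a valid prefix code. B (0) is a prefix of E (01).


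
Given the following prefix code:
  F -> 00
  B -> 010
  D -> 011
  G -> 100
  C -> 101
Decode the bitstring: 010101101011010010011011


Decoding step by step:
Bits 010 -> B
Bits 101 -> C
Bits 101 -> C
Bits 011 -> D
Bits 010 -> B
Bits 010 -> B
Bits 011 -> D
Bits 011 -> D


Decoded message: BCCDBBDD


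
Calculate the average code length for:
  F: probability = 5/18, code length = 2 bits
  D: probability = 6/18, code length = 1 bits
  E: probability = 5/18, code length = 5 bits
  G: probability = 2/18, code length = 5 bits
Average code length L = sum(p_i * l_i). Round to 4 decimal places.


Weighted contributions p_i * l_i:
  F: (5/18) * 2 = 10/18
  D: (6/18) * 1 = 6/18
  E: (5/18) * 5 = 25/18
  G: (2/18) * 5 = 10/18
Sum = (10 + 6 + 25 + 10)/18 = 51/18

L = 51/18 = 2.8333 bits/symbol


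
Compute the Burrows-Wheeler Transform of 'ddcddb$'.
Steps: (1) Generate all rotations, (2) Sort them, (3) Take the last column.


Rotations (sorted):
  0: $ddcddb -> last char: b
  1: b$ddcdd -> last char: d
  2: cddb$dd -> last char: d
  3: db$ddcd -> last char: d
  4: dcddb$d -> last char: d
  5: ddb$ddc -> last char: c
  6: ddcddb$ -> last char: $


BWT = bddddc$


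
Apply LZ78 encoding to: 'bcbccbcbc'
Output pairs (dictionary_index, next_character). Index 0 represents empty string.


LZ78 encoding steps:
Dictionary: {0: ''}
Step 1: w='' (idx 0), next='b' -> output (0, 'b'), add 'b' as idx 1
Step 2: w='' (idx 0), next='c' -> output (0, 'c'), add 'c' as idx 2
Step 3: w='b' (idx 1), next='c' -> output (1, 'c'), add 'bc' as idx 3
Step 4: w='c' (idx 2), next='b' -> output (2, 'b'), add 'cb' as idx 4
Step 5: w='cb' (idx 4), next='c' -> output (4, 'c'), add 'cbc' as idx 5


Encoded: [(0, 'b'), (0, 'c'), (1, 'c'), (2, 'b'), (4, 'c')]


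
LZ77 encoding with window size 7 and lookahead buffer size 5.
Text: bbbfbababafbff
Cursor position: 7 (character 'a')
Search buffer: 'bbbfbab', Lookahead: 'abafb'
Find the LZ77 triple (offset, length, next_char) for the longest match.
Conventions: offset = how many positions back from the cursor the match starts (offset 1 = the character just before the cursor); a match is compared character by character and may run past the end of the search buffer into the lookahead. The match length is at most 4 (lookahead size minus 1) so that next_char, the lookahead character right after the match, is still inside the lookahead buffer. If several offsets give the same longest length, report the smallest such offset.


Try each offset into the search buffer:
  offset=1 (pos 6, char 'b'): match length 0
  offset=2 (pos 5, char 'a'): match length 3
  offset=3 (pos 4, char 'b'): match length 0
  offset=4 (pos 3, char 'f'): match length 0
  offset=5 (pos 2, char 'b'): match length 0
  offset=6 (pos 1, char 'b'): match length 0
  offset=7 (pos 0, char 'b'): match length 0
Longest match has length 3 at offset 2.
next_char = character at position 7 + 3 = 10 -> 'f'

Best match: offset=2, length=3 (matching 'aba' starting at position 5)
LZ77 triple: (2, 3, 'f')


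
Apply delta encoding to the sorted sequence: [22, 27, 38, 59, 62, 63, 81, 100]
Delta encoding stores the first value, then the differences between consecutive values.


First value: 22
Deltas:
  27 - 22 = 5
  38 - 27 = 11
  59 - 38 = 21
  62 - 59 = 3
  63 - 62 = 1
  81 - 63 = 18
  100 - 81 = 19


Delta encoded: [22, 5, 11, 21, 3, 1, 18, 19]


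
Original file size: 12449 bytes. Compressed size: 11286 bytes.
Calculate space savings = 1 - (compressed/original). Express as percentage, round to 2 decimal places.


ratio = compressed/original = 11286/12449 = 0.906579
savings = 1 - ratio = 1 - 0.906579 = 0.093421
as a percentage: 0.093421 * 100 = 9.34%

Space savings = 1 - 11286/12449 = 9.34%


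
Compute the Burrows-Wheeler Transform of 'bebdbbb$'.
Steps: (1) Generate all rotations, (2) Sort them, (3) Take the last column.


Rotations (sorted):
  0: $bebdbbb -> last char: b
  1: b$bebdbb -> last char: b
  2: bb$bebdb -> last char: b
  3: bbb$bebd -> last char: d
  4: bdbbb$be -> last char: e
  5: bebdbbb$ -> last char: $
  6: dbbb$beb -> last char: b
  7: ebdbbb$b -> last char: b


BWT = bbbde$bb


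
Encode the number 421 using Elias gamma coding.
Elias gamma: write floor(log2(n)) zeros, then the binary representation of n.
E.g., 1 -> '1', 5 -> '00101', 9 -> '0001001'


num_bits = floor(log2(421)) + 1 = 9
leading_zeros = num_bits - 1 = 8
binary(421) = 110100101

Elias gamma(421) = '00000000' + '110100101' = 00000000110100101 (17 bits)


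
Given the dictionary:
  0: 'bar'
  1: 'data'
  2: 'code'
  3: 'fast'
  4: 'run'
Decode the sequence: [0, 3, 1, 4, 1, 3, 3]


Look up each index in the dictionary:
  0 -> 'bar'
  3 -> 'fast'
  1 -> 'data'
  4 -> 'run'
  1 -> 'data'
  3 -> 'fast'
  3 -> 'fast'

Decoded: "bar fast data run data fast fast"


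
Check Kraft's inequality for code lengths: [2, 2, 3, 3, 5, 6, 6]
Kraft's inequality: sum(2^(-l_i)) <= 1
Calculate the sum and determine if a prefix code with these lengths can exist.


Sum = 2^(-2) + 2^(-2) + 2^(-3) + 2^(-3) + 2^(-5) + 2^(-6) + 2^(-6)
    = 0.25 + 0.25 + 0.125 + 0.125 + 0.03125 + 0.015625 + 0.015625
    = 52/64 = 0.8125
Since 0.8125 <= 1, Kraft's inequality IS satisfied.
A prefix code with these lengths CAN exist.

Kraft sum = 0.8125. Satisfied.


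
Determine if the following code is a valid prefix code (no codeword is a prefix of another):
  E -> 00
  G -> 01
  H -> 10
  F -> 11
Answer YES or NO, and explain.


Checking each pair (does one codeword prefix another?):
  E='00' vs G='01': no prefix
  E='00' vs H='10': no prefix
  E='00' vs F='11': no prefix
  G='01' vs E='00': no prefix
  G='01' vs H='10': no prefix
  G='01' vs F='11': no prefix
  H='10' vs E='00': no prefix
  H='10' vs G='01': no prefix
  H='10' vs F='11': no prefix
  F='11' vs E='00': no prefix
  F='11' vs G='01': no prefix
  F='11' vs H='10': no prefix
No violation found over all pairs.

YES -- this is a valid prefix code. No codeword is a prefix of any other codeword.


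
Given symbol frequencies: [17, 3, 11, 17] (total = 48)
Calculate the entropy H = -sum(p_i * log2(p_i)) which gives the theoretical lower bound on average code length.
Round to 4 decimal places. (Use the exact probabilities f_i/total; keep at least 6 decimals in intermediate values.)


Per-symbol terms -p_i * log2(p_i) with p_i = f_i/48:
  p = 17/48 = 0.354167: log2(p) = -1.497500, -p*log2(p) = 0.530364
  p = 3/48 = 0.062500: log2(p) = -4.000000, -p*log2(p) = 0.250000
  p = 11/48 = 0.229167: log2(p) = -2.125531, -p*log2(p) = 0.487101
  p = 17/48 = 0.354167: log2(p) = -1.497500, -p*log2(p) = 0.530364
H = 0.530364 + 0.250000 + 0.487101 + 0.530364 = 1.797829

H = 1.7978 bits/symbol


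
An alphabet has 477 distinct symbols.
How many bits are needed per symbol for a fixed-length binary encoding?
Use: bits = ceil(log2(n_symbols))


log2(477) = 8.8978
Bracket: 2^8 = 256 < 477 <= 2^9 = 512
So ceil(log2(477)) = 9

bits = ceil(log2(477)) = ceil(8.8978) = 9 bits


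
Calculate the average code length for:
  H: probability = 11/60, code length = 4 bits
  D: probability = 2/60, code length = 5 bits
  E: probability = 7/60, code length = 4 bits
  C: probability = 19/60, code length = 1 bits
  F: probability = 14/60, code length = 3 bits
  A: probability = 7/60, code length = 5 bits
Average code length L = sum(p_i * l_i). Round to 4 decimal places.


Weighted contributions p_i * l_i:
  H: (11/60) * 4 = 44/60
  D: (2/60) * 5 = 10/60
  E: (7/60) * 4 = 28/60
  C: (19/60) * 1 = 19/60
  F: (14/60) * 3 = 42/60
  A: (7/60) * 5 = 35/60
Sum = (44 + 10 + 28 + 19 + 42 + 35)/60 = 178/60

L = 178/60 = 2.9667 bits/symbol


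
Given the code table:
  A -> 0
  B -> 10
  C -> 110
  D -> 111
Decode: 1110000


Decoding:
111 -> D
0 -> A
0 -> A
0 -> A
0 -> A


Result: DAAAA


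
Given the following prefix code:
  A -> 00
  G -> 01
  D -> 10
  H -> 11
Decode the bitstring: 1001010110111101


Decoding step by step:
Bits 10 -> D
Bits 01 -> G
Bits 01 -> G
Bits 01 -> G
Bits 10 -> D
Bits 11 -> H
Bits 11 -> H
Bits 01 -> G


Decoded message: DGGGDHHG


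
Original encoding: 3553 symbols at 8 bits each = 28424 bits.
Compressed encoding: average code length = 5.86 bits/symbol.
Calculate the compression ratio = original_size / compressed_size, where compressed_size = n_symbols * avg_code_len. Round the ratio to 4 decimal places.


original_size = n_symbols * orig_bits = 3553 * 8 = 28424 bits
compressed_size = n_symbols * avg_code_len = 3553 * 5.86 = 20820.58 bits
ratio = original_size / compressed_size = 28424 / 20820.58 = 1.3652

Compression ratio = 1.3652


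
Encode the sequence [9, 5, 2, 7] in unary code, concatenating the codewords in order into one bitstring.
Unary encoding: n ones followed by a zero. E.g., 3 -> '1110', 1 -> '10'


Encode each number as n ones followed by a terminating 0:
  9 -> 1111111110 (10 bits)
  5 -> 111110 (6 bits)
  2 -> 110 (3 bits)
  7 -> 11111110 (8 bits)
Total length = 10 + 6 + 3 + 8 = 27 bits.

Unary([9, 5, 2, 7]) = 111111111011111011011111110 (27 bits)


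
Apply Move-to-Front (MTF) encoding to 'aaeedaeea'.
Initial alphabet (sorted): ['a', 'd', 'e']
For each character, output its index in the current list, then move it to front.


MTF encoding:
'a': index 0 in ['a', 'd', 'e'] -> ['a', 'd', 'e']
'a': index 0 in ['a', 'd', 'e'] -> ['a', 'd', 'e']
'e': index 2 in ['a', 'd', 'e'] -> ['e', 'a', 'd']
'e': index 0 in ['e', 'a', 'd'] -> ['e', 'a', 'd']
'd': index 2 in ['e', 'a', 'd'] -> ['d', 'e', 'a']
'a': index 2 in ['d', 'e', 'a'] -> ['a', 'd', 'e']
'e': index 2 in ['a', 'd', 'e'] -> ['e', 'a', 'd']
'e': index 0 in ['e', 'a', 'd'] -> ['e', 'a', 'd']
'a': index 1 in ['e', 'a', 'd'] -> ['a', 'e', 'd']


Output: [0, 0, 2, 0, 2, 2, 2, 0, 1]


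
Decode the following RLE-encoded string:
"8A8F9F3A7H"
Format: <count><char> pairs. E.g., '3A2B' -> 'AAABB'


Expanding each <count><char> pair:
  8A -> 'AAAAAAAA'
  8F -> 'FFFFFFFF'
  9F -> 'FFFFFFFFF'
  3A -> 'AAA'
  7H -> 'HHHHHHH'

Decoded = AAAAAAAAFFFFFFFFFFFFFFFFFAAAHHHHHHH


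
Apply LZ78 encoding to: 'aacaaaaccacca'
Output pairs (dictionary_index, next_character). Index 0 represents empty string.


LZ78 encoding steps:
Dictionary: {0: ''}
Step 1: w='' (idx 0), next='a' -> output (0, 'a'), add 'a' as idx 1
Step 2: w='a' (idx 1), next='c' -> output (1, 'c'), add 'ac' as idx 2
Step 3: w='a' (idx 1), next='a' -> output (1, 'a'), add 'aa' as idx 3
Step 4: w='aa' (idx 3), next='c' -> output (3, 'c'), add 'aac' as idx 4
Step 5: w='' (idx 0), next='c' -> output (0, 'c'), add 'c' as idx 5
Step 6: w='ac' (idx 2), next='c' -> output (2, 'c'), add 'acc' as idx 6
Step 7: w='a' (idx 1), end of input -> output (1, '')


Encoded: [(0, 'a'), (1, 'c'), (1, 'a'), (3, 'c'), (0, 'c'), (2, 'c'), (1, '')]


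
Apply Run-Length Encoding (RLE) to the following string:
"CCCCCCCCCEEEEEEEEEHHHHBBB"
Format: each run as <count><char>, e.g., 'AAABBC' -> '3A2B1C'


Scanning runs left to right:
  i=0: run of 'C' x 9 -> '9C'
  i=9: run of 'E' x 9 -> '9E'
  i=18: run of 'H' x 4 -> '4H'
  i=22: run of 'B' x 3 -> '3B'

RLE = 9C9E4H3B


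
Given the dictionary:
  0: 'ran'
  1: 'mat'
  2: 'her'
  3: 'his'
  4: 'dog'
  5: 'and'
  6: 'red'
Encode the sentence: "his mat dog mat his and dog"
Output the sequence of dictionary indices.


Look up each word in the dictionary:
  'his' -> 3
  'mat' -> 1
  'dog' -> 4
  'mat' -> 1
  'his' -> 3
  'and' -> 5
  'dog' -> 4

Encoded: [3, 1, 4, 1, 3, 5, 4]


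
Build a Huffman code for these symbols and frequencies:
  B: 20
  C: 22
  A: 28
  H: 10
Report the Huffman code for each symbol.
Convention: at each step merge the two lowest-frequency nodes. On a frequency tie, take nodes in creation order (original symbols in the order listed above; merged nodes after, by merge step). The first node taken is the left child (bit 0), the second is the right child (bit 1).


Huffman tree construction:
Step 1: Merge H(10) + B(20) = 30
Step 2: Merge C(22) + A(28) = 50
Step 3: Merge (H+B)(30) + (C+A)(50) = 80
Read each symbol's code off the tree from the root (left child = 0, right child = 1).

Codes:
  B: 01 (length 2)
  C: 10 (length 2)
  A: 11 (length 2)
  H: 00 (length 2)
Average code length: 160/80 = 2.0000 bits/symbol


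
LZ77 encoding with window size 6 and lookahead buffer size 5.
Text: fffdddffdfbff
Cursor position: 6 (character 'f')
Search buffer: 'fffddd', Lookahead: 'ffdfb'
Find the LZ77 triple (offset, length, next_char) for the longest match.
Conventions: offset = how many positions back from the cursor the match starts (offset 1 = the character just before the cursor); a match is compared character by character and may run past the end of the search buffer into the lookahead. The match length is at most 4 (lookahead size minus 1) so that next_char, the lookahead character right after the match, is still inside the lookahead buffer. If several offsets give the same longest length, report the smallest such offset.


Try each offset into the search buffer:
  offset=1 (pos 5, char 'd'): match length 0
  offset=2 (pos 4, char 'd'): match length 0
  offset=3 (pos 3, char 'd'): match length 0
  offset=4 (pos 2, char 'f'): match length 1
  offset=5 (pos 1, char 'f'): match length 3
  offset=6 (pos 0, char 'f'): match length 2
Longest match has length 3 at offset 5.
next_char = character at position 6 + 3 = 9 -> 'f'

Best match: offset=5, length=3 (matching 'ffd' starting at position 1)
LZ77 triple: (5, 3, 'f')


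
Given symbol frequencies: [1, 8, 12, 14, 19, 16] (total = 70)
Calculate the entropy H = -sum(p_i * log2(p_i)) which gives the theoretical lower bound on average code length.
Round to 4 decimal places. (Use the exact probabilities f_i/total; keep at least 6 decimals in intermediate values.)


Per-symbol terms -p_i * log2(p_i) with p_i = f_i/70:
  p = 1/70 = 0.014286: log2(p) = -6.129283, -p*log2(p) = 0.087561
  p = 8/70 = 0.114286: log2(p) = -3.129283, -p*log2(p) = 0.357632
  p = 12/70 = 0.171429: log2(p) = -2.544321, -p*log2(p) = 0.436169
  p = 14/70 = 0.200000: log2(p) = -2.321928, -p*log2(p) = 0.464386
  p = 19/70 = 0.271429: log2(p) = -1.881356, -p*log2(p) = 0.510654
  p = 16/70 = 0.228571: log2(p) = -2.129283, -p*log2(p) = 0.486693
H = 0.087561 + 0.357632 + 0.436169 + 0.464386 + 0.510654 + 0.486693 = 2.343095

H = 2.3431 bits/symbol
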